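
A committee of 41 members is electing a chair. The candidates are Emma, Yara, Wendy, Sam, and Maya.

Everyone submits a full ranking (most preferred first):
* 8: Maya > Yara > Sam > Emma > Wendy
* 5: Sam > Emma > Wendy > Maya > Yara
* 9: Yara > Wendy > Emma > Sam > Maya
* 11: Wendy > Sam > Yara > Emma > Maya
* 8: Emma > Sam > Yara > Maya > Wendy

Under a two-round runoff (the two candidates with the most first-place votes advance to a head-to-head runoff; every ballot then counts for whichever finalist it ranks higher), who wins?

Round 1 first-place votes: Emma 8, Yara 9, Wendy 11, Sam 5, Maya 8. Wendy and Yara advance.
Runoff: Wendy is ranked above Yara on 16 ballots, Yara above Wendy on 25.

Yara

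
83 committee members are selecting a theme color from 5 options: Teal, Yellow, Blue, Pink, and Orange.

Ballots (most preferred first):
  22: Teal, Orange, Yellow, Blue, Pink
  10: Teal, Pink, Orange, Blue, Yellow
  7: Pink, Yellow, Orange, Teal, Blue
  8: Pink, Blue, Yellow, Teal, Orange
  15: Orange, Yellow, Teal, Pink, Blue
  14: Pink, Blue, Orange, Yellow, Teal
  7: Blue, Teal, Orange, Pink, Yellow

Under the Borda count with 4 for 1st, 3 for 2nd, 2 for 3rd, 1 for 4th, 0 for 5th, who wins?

Orange

Teal: 22×4 + 10×4 + 7×1 + 8×1 + 15×2 + 14×0 + 7×3 = 194
Yellow: 22×2 + 10×0 + 7×3 + 8×2 + 15×3 + 14×1 + 7×0 = 140
Blue: 22×1 + 10×1 + 7×0 + 8×3 + 15×0 + 14×3 + 7×4 = 126
Pink: 22×0 + 10×3 + 7×4 + 8×4 + 15×1 + 14×4 + 7×1 = 168
Orange: 22×3 + 10×2 + 7×2 + 8×0 + 15×4 + 14×2 + 7×2 = 202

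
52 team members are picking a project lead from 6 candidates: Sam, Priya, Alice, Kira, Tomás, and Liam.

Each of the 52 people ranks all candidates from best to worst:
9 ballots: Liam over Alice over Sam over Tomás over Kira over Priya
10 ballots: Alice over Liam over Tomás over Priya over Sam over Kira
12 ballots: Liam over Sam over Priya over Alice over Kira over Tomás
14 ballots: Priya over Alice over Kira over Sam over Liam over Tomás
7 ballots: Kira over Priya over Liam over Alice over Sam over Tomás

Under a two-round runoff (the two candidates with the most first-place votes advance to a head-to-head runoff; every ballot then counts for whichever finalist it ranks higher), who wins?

Liam

Round 1 first-place votes: Sam 0, Priya 14, Alice 10, Kira 7, Tomás 0, Liam 21. Liam and Priya advance.
Runoff: Liam is ranked above Priya on 31 ballots, Priya above Liam on 21.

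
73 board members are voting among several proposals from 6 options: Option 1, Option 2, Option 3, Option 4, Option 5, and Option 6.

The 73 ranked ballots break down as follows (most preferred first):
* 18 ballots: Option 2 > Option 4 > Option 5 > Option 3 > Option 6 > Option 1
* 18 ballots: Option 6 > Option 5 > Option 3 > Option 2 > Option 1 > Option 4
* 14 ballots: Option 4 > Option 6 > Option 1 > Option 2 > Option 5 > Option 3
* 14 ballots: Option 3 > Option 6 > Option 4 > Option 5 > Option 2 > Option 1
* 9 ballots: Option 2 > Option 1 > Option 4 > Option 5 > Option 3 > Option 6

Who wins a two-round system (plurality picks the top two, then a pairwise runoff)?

Round 1 first-place votes: Option 1 0, Option 2 27, Option 3 14, Option 4 14, Option 5 0, Option 6 18. Option 2 and Option 6 advance.
Runoff: Option 2 is ranked above Option 6 on 27 ballots, Option 6 above Option 2 on 46.

Option 6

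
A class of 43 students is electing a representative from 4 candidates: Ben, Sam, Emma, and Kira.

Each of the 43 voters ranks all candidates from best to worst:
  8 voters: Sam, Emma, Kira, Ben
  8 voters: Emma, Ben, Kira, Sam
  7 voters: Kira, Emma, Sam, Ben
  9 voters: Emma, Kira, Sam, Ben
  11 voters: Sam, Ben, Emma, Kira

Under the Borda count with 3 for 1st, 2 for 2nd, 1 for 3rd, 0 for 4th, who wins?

Emma

Ben: 8×0 + 8×2 + 7×0 + 9×0 + 11×2 = 38
Sam: 8×3 + 8×0 + 7×1 + 9×1 + 11×3 = 73
Emma: 8×2 + 8×3 + 7×2 + 9×3 + 11×1 = 92
Kira: 8×1 + 8×1 + 7×3 + 9×2 + 11×0 = 55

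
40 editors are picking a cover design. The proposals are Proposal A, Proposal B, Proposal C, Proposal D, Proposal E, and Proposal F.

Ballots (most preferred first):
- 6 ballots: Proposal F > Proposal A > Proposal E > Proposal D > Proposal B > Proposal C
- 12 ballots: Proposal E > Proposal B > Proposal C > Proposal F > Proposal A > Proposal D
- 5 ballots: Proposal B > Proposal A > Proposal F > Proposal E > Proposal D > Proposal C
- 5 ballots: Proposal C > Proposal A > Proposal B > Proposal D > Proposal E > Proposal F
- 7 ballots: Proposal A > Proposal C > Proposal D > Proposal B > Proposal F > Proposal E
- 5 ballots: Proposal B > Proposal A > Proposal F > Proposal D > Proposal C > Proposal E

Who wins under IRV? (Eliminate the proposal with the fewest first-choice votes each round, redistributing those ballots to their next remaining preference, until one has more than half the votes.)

Proposal A

Round 1: Proposal A 7, Proposal B 10, Proposal C 5, Proposal D 0, Proposal E 12, Proposal F 6. Proposal D eliminated.
Round 2: Proposal A 7, Proposal B 10, Proposal C 5, Proposal E 12, Proposal F 6. Proposal C eliminated.
Round 3: Proposal A 12, Proposal B 10, Proposal E 12, Proposal F 6. Proposal F eliminated.
Round 4: Proposal A 18, Proposal B 10, Proposal E 12. Proposal B eliminated.
Round 5: Proposal A 28, Proposal E 12. Proposal A has a majority (≥21).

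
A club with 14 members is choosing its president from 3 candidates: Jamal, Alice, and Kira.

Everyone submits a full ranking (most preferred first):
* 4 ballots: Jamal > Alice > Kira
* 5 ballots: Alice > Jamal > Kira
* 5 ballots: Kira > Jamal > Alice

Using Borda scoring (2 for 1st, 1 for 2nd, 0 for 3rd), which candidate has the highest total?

Jamal

Jamal: 4×2 + 5×1 + 5×1 = 18
Alice: 4×1 + 5×2 + 5×0 = 14
Kira: 4×0 + 5×0 + 5×2 = 10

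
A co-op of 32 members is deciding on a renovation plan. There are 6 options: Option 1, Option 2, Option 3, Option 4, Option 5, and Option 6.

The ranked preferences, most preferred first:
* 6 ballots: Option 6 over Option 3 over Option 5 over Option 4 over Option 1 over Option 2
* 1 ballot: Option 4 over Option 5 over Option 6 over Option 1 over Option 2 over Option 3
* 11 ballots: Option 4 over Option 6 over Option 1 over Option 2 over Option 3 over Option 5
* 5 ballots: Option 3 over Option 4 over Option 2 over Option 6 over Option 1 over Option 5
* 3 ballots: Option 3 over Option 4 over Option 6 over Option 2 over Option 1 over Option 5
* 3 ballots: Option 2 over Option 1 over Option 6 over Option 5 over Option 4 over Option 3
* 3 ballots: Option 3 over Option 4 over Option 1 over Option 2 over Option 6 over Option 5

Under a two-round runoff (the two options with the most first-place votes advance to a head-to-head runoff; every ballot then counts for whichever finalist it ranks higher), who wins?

Round 1 first-place votes: Option 1 0, Option 2 3, Option 3 11, Option 4 12, Option 5 0, Option 6 6. Option 4 and Option 3 advance.
Runoff: Option 4 is ranked above Option 3 on 15 ballots, Option 3 above Option 4 on 17.

Option 3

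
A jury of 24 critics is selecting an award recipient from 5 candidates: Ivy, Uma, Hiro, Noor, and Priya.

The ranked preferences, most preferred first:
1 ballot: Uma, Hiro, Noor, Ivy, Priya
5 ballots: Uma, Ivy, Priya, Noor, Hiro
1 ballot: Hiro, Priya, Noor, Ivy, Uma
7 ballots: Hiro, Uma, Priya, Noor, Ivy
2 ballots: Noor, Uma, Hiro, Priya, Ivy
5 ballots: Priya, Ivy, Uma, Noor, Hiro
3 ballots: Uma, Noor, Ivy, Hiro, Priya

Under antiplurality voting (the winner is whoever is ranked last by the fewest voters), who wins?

Noor

Last-place votes: Ivy 9, Uma 1, Hiro 10, Noor 0, Priya 4.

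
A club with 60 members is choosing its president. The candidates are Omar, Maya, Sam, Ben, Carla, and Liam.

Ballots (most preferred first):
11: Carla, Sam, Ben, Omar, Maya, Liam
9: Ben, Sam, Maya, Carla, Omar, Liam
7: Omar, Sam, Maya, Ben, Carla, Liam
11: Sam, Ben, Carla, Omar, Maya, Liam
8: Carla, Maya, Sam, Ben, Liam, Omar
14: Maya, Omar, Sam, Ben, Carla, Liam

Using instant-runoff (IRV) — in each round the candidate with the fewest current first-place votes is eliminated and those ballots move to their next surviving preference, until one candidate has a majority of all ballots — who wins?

Sam

Round 1: Omar 7, Maya 14, Sam 11, Ben 9, Carla 19, Liam 0. Liam eliminated.
Round 2: Omar 7, Maya 14, Sam 11, Ben 9, Carla 19. Omar eliminated.
Round 3: Maya 14, Sam 18, Ben 9, Carla 19. Ben eliminated.
Round 4: Maya 14, Sam 27, Carla 19. Maya eliminated.
Round 5: Sam 41, Carla 19. Sam has a majority (≥31).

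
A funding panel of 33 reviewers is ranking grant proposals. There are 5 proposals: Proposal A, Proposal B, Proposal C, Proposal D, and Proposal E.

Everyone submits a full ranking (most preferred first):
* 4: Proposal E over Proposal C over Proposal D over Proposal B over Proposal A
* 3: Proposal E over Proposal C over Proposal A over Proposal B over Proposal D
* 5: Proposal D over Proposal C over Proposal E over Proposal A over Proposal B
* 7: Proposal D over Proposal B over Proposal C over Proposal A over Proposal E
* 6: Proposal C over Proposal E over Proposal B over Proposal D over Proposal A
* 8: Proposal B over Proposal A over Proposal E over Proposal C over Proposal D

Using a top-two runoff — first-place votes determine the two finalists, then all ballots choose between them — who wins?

Round 1 first-place votes: Proposal A 0, Proposal B 8, Proposal C 6, Proposal D 12, Proposal E 7. Proposal D and Proposal B advance.
Runoff: Proposal D is ranked above Proposal B on 16 ballots, Proposal B above Proposal D on 17.

Proposal B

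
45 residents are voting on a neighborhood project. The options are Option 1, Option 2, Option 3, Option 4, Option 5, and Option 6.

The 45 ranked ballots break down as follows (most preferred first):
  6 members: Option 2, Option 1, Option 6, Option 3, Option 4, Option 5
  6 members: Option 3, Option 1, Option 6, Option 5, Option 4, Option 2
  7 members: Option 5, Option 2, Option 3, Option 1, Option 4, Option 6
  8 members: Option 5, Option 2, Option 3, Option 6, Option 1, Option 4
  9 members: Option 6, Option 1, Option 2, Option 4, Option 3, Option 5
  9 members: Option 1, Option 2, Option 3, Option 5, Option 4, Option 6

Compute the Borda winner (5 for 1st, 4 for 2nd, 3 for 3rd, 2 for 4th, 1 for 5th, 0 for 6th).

Option 1: 6×4 + 6×4 + 7×2 + 8×1 + 9×4 + 9×5 = 151
Option 2: 6×5 + 6×0 + 7×4 + 8×4 + 9×3 + 9×4 = 153
Option 3: 6×2 + 6×5 + 7×3 + 8×3 + 9×1 + 9×3 = 123
Option 4: 6×1 + 6×1 + 7×1 + 8×0 + 9×2 + 9×1 = 46
Option 5: 6×0 + 6×2 + 7×5 + 8×5 + 9×0 + 9×2 = 105
Option 6: 6×3 + 6×3 + 7×0 + 8×2 + 9×5 + 9×0 = 97

Option 2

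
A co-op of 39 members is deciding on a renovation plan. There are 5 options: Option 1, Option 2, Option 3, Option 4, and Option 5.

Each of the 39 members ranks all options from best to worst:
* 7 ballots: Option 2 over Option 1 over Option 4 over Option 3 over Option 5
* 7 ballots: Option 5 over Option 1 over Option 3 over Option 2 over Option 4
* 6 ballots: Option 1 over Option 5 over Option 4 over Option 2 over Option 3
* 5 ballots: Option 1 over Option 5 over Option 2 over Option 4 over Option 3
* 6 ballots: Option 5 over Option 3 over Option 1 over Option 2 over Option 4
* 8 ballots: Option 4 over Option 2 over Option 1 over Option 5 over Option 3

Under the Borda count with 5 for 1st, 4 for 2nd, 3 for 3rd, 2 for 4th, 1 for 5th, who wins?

Option 1

Option 1: 7×4 + 7×4 + 6×5 + 5×5 + 6×3 + 8×3 = 153
Option 2: 7×5 + 7×2 + 6×2 + 5×3 + 6×2 + 8×4 = 120
Option 3: 7×2 + 7×3 + 6×1 + 5×1 + 6×4 + 8×1 = 78
Option 4: 7×3 + 7×1 + 6×3 + 5×2 + 6×1 + 8×5 = 102
Option 5: 7×1 + 7×5 + 6×4 + 5×4 + 6×5 + 8×2 = 132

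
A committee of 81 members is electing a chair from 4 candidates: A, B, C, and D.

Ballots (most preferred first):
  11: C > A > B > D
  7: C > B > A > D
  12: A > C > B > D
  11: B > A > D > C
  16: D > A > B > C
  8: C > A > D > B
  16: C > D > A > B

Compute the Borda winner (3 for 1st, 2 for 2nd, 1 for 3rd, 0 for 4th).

A

A: 11×2 + 7×1 + 12×3 + 11×2 + 16×2 + 8×2 + 16×1 = 151
B: 11×1 + 7×2 + 12×1 + 11×3 + 16×1 + 8×0 + 16×0 = 86
C: 11×3 + 7×3 + 12×2 + 11×0 + 16×0 + 8×3 + 16×3 = 150
D: 11×0 + 7×0 + 12×0 + 11×1 + 16×3 + 8×1 + 16×2 = 99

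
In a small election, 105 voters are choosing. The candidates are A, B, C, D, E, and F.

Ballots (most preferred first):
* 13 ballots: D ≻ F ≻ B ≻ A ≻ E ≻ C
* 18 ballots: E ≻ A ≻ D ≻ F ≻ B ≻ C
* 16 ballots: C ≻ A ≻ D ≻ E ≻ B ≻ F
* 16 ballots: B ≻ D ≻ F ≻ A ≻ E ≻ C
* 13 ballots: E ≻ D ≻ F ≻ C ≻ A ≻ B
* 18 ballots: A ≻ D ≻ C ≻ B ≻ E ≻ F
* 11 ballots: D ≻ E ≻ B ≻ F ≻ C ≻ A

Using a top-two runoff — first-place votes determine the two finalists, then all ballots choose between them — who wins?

D

Round 1 first-place votes: A 18, B 16, C 16, D 24, E 31, F 0. E and D advance.
Runoff: E is ranked above D on 31 ballots, D above E on 74.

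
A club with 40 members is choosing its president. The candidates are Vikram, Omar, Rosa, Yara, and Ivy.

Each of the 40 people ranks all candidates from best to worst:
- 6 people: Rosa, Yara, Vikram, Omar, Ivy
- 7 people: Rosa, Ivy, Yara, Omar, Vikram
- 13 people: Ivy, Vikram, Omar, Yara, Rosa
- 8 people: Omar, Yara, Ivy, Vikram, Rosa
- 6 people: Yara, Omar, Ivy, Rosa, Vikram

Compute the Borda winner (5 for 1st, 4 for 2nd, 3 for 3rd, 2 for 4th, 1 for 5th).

Vikram: 6×3 + 7×1 + 13×4 + 8×2 + 6×1 = 99
Omar: 6×2 + 7×2 + 13×3 + 8×5 + 6×4 = 129
Rosa: 6×5 + 7×5 + 13×1 + 8×1 + 6×2 = 98
Yara: 6×4 + 7×3 + 13×2 + 8×4 + 6×5 = 133
Ivy: 6×1 + 7×4 + 13×5 + 8×3 + 6×3 = 141

Ivy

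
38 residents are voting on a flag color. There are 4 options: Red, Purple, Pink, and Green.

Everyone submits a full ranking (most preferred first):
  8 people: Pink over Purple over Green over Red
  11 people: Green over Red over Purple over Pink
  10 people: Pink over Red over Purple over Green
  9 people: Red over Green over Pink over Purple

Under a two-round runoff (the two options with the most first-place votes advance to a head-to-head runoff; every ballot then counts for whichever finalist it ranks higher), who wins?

Green

Round 1 first-place votes: Red 9, Purple 0, Pink 18, Green 11. Pink and Green advance.
Runoff: Pink is ranked above Green on 18 ballots, Green above Pink on 20.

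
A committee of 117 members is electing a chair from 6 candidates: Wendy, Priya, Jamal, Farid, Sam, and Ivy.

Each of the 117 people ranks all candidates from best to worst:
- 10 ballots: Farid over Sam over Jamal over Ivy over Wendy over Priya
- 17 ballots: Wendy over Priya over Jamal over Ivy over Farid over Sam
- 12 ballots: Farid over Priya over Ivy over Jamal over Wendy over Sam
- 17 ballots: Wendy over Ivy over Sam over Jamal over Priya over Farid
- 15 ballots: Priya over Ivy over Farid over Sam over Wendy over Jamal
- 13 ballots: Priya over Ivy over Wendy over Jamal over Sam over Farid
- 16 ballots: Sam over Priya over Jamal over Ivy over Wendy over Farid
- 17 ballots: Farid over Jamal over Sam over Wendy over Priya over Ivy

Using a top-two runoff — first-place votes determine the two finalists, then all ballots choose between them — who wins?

Round 1 first-place votes: Wendy 34, Priya 28, Jamal 0, Farid 39, Sam 16, Ivy 0. Farid and Wendy advance.
Runoff: Farid is ranked above Wendy on 54 ballots, Wendy above Farid on 63.

Wendy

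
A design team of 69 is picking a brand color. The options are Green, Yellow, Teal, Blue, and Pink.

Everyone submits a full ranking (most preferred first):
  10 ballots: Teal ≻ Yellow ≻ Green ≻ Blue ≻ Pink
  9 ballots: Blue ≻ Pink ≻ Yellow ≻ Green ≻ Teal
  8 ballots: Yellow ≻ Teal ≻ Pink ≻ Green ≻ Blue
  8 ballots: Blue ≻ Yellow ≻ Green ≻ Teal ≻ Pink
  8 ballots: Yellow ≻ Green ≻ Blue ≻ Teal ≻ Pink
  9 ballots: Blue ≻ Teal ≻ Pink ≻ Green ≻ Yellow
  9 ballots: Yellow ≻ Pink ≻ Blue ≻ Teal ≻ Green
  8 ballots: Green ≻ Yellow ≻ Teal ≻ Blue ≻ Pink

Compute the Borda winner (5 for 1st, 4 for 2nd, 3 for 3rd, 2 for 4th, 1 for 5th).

Green: 10×3 + 9×2 + 8×2 + 8×3 + 8×4 + 9×2 + 9×1 + 8×5 = 187
Yellow: 10×4 + 9×3 + 8×5 + 8×4 + 8×5 + 9×1 + 9×5 + 8×4 = 265
Teal: 10×5 + 9×1 + 8×4 + 8×2 + 8×2 + 9×4 + 9×2 + 8×3 = 201
Blue: 10×2 + 9×5 + 8×1 + 8×5 + 8×3 + 9×5 + 9×3 + 8×2 = 225
Pink: 10×1 + 9×4 + 8×3 + 8×1 + 8×1 + 9×3 + 9×4 + 8×1 = 157

Yellow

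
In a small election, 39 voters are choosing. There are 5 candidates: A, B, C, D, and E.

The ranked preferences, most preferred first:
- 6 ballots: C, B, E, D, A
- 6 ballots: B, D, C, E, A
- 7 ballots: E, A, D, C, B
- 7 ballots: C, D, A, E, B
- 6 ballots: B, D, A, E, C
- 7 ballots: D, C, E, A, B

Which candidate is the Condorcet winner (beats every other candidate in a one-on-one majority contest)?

D

D vs A: 32–7
D vs B: 21–18
D vs C: 26–13
D vs E: 26–13
D beats every other candidate.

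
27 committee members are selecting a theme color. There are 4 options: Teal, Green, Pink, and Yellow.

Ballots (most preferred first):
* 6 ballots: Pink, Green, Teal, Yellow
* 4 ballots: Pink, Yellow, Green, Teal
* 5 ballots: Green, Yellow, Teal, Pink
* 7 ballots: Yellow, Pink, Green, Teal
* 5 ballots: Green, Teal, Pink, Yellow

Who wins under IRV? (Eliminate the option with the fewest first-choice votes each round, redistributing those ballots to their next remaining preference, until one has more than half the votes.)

Pink

Round 1: Teal 0, Green 10, Pink 10, Yellow 7. Teal eliminated.
Round 2: Green 10, Pink 10, Yellow 7. Yellow eliminated.
Round 3: Green 10, Pink 17. Pink has a majority (≥14).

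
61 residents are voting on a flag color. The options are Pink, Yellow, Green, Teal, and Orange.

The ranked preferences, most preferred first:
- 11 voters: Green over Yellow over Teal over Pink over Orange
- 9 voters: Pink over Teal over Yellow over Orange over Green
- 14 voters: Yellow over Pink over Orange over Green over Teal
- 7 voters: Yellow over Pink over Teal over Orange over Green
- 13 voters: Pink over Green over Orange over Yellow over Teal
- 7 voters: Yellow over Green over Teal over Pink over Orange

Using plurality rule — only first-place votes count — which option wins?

Yellow

First-place votes: Pink 22, Yellow 28, Green 11, Teal 0, Orange 0.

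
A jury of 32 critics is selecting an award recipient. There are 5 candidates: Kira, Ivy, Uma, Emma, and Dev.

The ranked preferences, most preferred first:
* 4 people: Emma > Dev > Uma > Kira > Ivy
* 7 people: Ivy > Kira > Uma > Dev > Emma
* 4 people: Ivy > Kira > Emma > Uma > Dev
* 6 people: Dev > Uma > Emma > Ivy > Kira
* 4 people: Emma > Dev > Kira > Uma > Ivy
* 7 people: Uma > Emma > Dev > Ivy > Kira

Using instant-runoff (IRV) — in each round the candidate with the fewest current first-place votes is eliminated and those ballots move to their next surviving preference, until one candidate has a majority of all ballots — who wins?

Uma

Round 1: Kira 0, Ivy 11, Uma 7, Emma 8, Dev 6. Kira eliminated.
Round 2: Ivy 11, Uma 7, Emma 8, Dev 6. Dev eliminated.
Round 3: Ivy 11, Uma 13, Emma 8. Emma eliminated.
Round 4: Ivy 11, Uma 21. Uma has a majority (≥17).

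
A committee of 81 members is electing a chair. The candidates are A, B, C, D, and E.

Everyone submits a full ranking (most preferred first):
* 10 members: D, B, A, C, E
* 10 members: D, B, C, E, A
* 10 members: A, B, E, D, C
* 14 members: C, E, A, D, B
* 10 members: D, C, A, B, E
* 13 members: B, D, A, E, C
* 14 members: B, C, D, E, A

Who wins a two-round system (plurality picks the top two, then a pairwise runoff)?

Round 1 first-place votes: A 10, B 27, C 14, D 30, E 0. D and B advance.
Runoff: D is ranked above B on 44 ballots, B above D on 37.

D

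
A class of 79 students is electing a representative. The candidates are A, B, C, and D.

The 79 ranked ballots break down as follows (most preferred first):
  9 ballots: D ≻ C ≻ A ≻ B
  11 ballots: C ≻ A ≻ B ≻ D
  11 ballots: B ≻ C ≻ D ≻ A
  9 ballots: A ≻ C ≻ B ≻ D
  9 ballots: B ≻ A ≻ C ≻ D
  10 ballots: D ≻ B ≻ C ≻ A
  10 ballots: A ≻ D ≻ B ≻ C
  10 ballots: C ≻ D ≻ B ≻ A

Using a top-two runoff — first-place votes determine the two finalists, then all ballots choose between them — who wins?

Round 1 first-place votes: A 19, B 20, C 21, D 19. C and B advance.
Runoff: C is ranked above B on 39 ballots, B above C on 40.

B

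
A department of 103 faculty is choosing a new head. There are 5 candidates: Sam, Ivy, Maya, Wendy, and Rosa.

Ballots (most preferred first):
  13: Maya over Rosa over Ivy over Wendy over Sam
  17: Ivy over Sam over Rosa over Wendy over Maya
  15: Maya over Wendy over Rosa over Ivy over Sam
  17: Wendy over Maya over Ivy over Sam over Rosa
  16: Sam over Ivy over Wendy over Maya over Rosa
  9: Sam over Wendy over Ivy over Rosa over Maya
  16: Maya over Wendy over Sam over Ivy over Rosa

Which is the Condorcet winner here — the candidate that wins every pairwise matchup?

Wendy vs Sam: 61–42
Wendy vs Ivy: 57–46
Wendy vs Maya: 59–44
Wendy vs Rosa: 73–30
Wendy beats every other candidate.

Wendy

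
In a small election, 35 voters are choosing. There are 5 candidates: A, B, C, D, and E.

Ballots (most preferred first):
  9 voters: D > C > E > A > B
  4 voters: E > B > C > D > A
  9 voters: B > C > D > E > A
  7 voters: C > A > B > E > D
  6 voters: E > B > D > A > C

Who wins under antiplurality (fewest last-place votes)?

Last-place votes: A 13, B 9, C 6, D 7, E 0.

E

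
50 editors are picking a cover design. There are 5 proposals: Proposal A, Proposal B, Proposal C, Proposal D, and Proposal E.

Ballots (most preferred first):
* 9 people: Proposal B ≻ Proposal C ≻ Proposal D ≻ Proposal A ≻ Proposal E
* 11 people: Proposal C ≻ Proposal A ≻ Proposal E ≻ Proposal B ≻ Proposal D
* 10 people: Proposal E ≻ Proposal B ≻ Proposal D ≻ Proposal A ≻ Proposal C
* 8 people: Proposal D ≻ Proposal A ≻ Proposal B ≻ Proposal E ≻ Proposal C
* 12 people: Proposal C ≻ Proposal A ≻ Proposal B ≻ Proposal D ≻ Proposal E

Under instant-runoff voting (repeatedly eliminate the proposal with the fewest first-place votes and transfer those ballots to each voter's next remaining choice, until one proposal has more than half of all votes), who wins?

Round 1: Proposal A 0, Proposal B 9, Proposal C 23, Proposal D 8, Proposal E 10. Proposal A eliminated.
Round 2: Proposal B 9, Proposal C 23, Proposal D 8, Proposal E 10. Proposal D eliminated.
Round 3: Proposal B 17, Proposal C 23, Proposal E 10. Proposal E eliminated.
Round 4: Proposal B 27, Proposal C 23. Proposal B has a majority (≥26).

Proposal B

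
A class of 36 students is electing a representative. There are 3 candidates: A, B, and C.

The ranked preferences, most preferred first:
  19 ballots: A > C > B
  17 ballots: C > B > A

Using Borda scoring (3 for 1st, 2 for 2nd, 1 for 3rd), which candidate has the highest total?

C

A: 19×3 + 17×1 = 74
B: 19×1 + 17×2 = 53
C: 19×2 + 17×3 = 89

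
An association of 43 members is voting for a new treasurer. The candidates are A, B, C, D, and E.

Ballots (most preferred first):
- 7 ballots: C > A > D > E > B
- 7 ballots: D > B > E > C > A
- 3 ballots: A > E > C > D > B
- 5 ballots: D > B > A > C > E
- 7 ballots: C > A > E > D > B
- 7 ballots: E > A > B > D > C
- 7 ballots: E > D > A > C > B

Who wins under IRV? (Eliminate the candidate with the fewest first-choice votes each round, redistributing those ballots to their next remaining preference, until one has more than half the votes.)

E

Round 1: A 3, B 0, C 14, D 12, E 14. B eliminated.
Round 2: A 3, C 14, D 12, E 14. A eliminated.
Round 3: C 14, D 12, E 17. D eliminated.
Round 4: C 19, E 24. E has a majority (≥22).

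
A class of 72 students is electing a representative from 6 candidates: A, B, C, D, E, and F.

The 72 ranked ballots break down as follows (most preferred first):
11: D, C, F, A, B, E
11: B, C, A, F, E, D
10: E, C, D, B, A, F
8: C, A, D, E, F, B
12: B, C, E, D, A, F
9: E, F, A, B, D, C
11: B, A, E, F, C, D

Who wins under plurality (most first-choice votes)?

First-place votes: A 0, B 34, C 8, D 11, E 19, F 0.

B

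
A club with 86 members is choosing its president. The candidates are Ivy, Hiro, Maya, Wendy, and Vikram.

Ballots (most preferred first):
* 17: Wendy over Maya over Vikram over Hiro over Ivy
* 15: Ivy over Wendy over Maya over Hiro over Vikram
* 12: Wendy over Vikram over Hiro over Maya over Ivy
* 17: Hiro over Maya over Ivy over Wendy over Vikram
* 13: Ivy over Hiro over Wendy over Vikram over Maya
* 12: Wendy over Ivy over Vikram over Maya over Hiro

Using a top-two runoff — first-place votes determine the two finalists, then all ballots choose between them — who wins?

Round 1 first-place votes: Ivy 28, Hiro 17, Maya 0, Wendy 41, Vikram 0. Wendy and Ivy advance.
Runoff: Wendy is ranked above Ivy on 41 ballots, Ivy above Wendy on 45.

Ivy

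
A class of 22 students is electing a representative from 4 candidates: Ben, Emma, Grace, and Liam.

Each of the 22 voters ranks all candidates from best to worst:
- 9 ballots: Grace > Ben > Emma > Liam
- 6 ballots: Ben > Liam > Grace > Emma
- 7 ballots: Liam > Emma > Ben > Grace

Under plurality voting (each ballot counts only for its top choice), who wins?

Grace

First-place votes: Ben 6, Emma 0, Grace 9, Liam 7.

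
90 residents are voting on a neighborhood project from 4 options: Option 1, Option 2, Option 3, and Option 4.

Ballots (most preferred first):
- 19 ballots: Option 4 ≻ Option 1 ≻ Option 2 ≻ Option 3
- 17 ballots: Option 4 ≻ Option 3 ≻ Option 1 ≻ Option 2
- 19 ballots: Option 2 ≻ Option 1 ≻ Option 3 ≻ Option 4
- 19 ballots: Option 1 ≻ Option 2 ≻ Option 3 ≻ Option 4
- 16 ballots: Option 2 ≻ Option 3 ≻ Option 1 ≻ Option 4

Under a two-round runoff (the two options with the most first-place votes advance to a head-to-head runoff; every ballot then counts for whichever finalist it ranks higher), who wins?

Option 2

Round 1 first-place votes: Option 1 19, Option 2 35, Option 3 0, Option 4 36. Option 4 and Option 2 advance.
Runoff: Option 4 is ranked above Option 2 on 36 ballots, Option 2 above Option 4 on 54.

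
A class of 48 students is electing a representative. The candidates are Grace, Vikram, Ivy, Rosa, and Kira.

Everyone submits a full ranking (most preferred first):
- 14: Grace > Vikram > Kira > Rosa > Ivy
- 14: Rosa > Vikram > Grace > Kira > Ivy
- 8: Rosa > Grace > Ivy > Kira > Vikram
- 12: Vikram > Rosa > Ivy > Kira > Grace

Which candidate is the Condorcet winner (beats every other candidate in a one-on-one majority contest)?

Vikram vs Grace: 26–22
Vikram vs Ivy: 40–8
Vikram vs Rosa: 26–22
Vikram vs Kira: 40–8
Vikram beats every other candidate.

Vikram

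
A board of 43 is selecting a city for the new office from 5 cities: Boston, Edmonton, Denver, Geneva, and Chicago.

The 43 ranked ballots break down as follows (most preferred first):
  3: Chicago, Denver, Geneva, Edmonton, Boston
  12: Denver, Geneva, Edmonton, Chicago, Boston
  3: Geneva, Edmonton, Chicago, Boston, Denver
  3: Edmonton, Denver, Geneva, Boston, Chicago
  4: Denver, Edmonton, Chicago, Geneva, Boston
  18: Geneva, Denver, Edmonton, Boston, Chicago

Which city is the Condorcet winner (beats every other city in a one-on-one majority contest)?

Denver vs Boston: 40–3
Denver vs Edmonton: 37–6
Denver vs Geneva: 22–21
Denver vs Chicago: 37–6
Denver beats every other city.

Denver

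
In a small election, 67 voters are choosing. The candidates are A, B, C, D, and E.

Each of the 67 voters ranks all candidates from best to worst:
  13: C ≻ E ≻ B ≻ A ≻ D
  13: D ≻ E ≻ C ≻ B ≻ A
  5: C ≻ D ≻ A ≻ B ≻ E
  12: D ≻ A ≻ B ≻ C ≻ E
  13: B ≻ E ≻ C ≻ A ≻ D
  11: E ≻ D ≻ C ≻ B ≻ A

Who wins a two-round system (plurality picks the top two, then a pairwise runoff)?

Round 1 first-place votes: A 0, B 13, C 18, D 25, E 11. D and C advance.
Runoff: D is ranked above C on 36 ballots, C above D on 31.

D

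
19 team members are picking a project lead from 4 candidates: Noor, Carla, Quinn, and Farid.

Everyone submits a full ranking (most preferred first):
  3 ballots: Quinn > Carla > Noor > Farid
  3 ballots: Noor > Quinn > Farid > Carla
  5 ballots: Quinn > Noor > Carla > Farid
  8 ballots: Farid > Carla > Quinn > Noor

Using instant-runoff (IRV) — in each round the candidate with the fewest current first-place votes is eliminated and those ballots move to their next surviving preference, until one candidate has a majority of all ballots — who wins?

Quinn

Round 1: Noor 3, Carla 0, Quinn 8, Farid 8. Carla eliminated.
Round 2: Noor 3, Quinn 8, Farid 8. Noor eliminated.
Round 3: Quinn 11, Farid 8. Quinn has a majority (≥10).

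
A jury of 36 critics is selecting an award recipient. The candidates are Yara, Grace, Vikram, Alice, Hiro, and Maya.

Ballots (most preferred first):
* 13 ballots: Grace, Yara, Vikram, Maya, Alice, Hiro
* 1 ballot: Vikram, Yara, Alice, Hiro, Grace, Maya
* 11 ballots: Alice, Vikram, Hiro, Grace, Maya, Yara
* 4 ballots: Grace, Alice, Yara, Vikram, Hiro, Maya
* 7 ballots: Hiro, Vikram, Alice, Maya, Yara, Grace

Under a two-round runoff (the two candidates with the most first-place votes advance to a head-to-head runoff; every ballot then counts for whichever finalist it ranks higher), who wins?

Alice

Round 1 first-place votes: Yara 0, Grace 17, Vikram 1, Alice 11, Hiro 7, Maya 0. Grace and Alice advance.
Runoff: Grace is ranked above Alice on 17 ballots, Alice above Grace on 19.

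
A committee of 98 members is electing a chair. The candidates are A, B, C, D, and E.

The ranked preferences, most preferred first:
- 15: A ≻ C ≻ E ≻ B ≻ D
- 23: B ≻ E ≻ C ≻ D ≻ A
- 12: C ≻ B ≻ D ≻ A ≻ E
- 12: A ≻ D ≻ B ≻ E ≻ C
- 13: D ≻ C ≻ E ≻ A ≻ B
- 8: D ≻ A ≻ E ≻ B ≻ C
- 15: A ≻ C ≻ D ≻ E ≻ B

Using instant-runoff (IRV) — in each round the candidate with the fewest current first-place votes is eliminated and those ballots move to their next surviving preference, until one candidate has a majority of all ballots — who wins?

A

Round 1: A 42, B 23, C 12, D 21, E 0. E eliminated.
Round 2: A 42, B 23, C 12, D 21. C eliminated.
Round 3: A 42, B 35, D 21. D eliminated.
Round 4: A 63, B 35. A has a majority (≥50).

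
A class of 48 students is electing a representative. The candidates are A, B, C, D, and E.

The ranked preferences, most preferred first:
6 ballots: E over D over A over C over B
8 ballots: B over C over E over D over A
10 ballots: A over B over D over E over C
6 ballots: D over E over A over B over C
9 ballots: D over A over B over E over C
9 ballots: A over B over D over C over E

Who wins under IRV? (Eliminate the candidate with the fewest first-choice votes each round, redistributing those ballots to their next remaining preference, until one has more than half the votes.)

D

Round 1: A 19, B 8, C 0, D 15, E 6. C eliminated.
Round 2: A 19, B 8, D 15, E 6. E eliminated.
Round 3: A 19, B 8, D 21. B eliminated.
Round 4: A 19, D 29. D has a majority (≥25).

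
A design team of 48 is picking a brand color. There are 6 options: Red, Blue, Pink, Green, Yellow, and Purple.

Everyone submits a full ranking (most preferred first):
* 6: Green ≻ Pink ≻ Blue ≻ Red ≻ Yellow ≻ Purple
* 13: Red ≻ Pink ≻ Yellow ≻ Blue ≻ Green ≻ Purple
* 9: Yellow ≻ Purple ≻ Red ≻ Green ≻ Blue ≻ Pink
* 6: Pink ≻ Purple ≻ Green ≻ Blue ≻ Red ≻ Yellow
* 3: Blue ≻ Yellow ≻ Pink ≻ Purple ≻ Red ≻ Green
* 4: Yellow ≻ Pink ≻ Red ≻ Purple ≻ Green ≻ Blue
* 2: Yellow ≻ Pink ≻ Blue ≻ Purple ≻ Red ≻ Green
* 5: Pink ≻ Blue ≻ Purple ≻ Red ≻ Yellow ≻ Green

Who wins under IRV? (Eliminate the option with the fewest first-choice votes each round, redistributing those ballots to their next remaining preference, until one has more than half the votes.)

Pink

Round 1: Red 13, Blue 3, Pink 11, Green 6, Yellow 15, Purple 0. Purple eliminated.
Round 2: Red 13, Blue 3, Pink 11, Green 6, Yellow 15. Blue eliminated.
Round 3: Red 13, Pink 11, Green 6, Yellow 18. Green eliminated.
Round 4: Red 13, Pink 17, Yellow 18. Red eliminated.
Round 5: Pink 30, Yellow 18. Pink has a majority (≥25).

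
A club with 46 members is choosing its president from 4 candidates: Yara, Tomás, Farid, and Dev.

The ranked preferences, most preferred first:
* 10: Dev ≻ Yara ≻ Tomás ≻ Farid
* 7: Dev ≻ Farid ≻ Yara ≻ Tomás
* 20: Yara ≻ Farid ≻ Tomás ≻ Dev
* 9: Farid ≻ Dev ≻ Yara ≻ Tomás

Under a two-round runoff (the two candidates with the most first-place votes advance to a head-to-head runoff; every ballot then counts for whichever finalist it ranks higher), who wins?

Round 1 first-place votes: Yara 20, Tomás 0, Farid 9, Dev 17. Yara and Dev advance.
Runoff: Yara is ranked above Dev on 20 ballots, Dev above Yara on 26.

Dev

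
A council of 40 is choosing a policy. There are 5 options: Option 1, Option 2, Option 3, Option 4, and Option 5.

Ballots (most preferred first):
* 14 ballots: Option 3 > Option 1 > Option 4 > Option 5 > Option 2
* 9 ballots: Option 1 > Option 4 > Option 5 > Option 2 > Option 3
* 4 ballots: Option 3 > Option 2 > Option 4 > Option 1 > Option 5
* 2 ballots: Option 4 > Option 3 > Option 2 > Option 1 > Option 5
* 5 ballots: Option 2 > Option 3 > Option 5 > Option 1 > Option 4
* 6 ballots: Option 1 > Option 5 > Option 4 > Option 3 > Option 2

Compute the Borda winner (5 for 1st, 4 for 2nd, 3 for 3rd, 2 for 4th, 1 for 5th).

Option 1

Option 1: 14×4 + 9×5 + 4×2 + 2×2 + 5×2 + 6×5 = 153
Option 2: 14×1 + 9×2 + 4×4 + 2×3 + 5×5 + 6×1 = 85
Option 3: 14×5 + 9×1 + 4×5 + 2×4 + 5×4 + 6×2 = 139
Option 4: 14×3 + 9×4 + 4×3 + 2×5 + 5×1 + 6×3 = 123
Option 5: 14×2 + 9×3 + 4×1 + 2×1 + 5×3 + 6×4 = 100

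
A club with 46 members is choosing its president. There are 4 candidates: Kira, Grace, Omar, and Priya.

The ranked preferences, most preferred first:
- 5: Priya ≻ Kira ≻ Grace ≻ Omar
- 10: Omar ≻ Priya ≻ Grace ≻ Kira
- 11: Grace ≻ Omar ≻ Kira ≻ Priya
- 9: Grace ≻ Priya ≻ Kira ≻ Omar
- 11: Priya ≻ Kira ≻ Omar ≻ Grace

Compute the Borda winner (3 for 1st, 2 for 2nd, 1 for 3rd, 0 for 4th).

Priya

Kira: 5×2 + 10×0 + 11×1 + 9×1 + 11×2 = 52
Grace: 5×1 + 10×1 + 11×3 + 9×3 + 11×0 = 75
Omar: 5×0 + 10×3 + 11×2 + 9×0 + 11×1 = 63
Priya: 5×3 + 10×2 + 11×0 + 9×2 + 11×3 = 86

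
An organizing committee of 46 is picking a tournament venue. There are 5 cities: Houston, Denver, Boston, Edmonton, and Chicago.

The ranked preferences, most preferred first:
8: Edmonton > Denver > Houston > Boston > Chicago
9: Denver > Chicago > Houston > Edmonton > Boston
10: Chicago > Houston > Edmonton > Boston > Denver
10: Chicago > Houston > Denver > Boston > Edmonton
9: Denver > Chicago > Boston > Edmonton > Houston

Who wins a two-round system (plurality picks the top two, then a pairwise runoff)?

Denver

Round 1 first-place votes: Houston 0, Denver 18, Boston 0, Edmonton 8, Chicago 20. Chicago and Denver advance.
Runoff: Chicago is ranked above Denver on 20 ballots, Denver above Chicago on 26.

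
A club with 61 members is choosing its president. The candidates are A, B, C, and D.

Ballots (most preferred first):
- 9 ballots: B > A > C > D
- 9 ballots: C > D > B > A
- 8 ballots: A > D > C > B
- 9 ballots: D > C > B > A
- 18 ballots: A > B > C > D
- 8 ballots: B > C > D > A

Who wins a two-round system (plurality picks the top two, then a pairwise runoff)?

B

Round 1 first-place votes: A 26, B 17, C 9, D 9. A and B advance.
Runoff: A is ranked above B on 26 ballots, B above A on 35.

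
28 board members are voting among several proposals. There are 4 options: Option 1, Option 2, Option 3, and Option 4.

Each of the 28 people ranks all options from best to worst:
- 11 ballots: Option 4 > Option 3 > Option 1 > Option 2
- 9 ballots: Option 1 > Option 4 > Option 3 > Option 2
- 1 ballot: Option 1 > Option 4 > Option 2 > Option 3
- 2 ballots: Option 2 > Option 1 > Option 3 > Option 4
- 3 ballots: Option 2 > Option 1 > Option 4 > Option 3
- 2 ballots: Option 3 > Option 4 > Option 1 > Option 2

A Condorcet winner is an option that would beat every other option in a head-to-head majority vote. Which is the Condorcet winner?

Option 1

Option 1 vs Option 2: 23–5
Option 1 vs Option 3: 15–13
Option 1 vs Option 4: 15–13
Option 1 beats every other option.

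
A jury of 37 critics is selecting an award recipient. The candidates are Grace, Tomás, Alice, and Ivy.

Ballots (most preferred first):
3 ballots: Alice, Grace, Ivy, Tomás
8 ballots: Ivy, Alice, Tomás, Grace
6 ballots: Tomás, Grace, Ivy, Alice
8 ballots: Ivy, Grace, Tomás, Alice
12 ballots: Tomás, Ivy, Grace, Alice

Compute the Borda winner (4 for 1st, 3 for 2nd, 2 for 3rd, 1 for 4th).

Grace: 3×3 + 8×1 + 6×3 + 8×3 + 12×2 = 83
Tomás: 3×1 + 8×2 + 6×4 + 8×2 + 12×4 = 107
Alice: 3×4 + 8×3 + 6×1 + 8×1 + 12×1 = 62
Ivy: 3×2 + 8×4 + 6×2 + 8×4 + 12×3 = 118

Ivy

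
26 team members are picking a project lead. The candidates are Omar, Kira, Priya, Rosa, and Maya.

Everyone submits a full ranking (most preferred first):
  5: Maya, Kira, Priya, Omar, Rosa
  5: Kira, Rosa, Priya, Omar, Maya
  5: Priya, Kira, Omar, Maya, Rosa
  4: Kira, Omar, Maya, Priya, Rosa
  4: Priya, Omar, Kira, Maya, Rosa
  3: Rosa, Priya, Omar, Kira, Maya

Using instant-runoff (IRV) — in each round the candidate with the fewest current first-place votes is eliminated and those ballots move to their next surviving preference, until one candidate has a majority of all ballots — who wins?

Kira

Round 1: Omar 0, Kira 9, Priya 9, Rosa 3, Maya 5. Omar eliminated.
Round 2: Kira 9, Priya 9, Rosa 3, Maya 5. Rosa eliminated.
Round 3: Kira 9, Priya 12, Maya 5. Maya eliminated.
Round 4: Kira 14, Priya 12. Kira has a majority (≥14).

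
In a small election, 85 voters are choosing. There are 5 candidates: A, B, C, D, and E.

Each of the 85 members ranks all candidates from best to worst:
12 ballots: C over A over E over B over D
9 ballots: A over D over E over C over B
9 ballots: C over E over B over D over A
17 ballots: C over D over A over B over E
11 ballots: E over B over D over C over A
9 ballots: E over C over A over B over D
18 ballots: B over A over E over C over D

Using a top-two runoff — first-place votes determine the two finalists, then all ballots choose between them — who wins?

Round 1 first-place votes: A 9, B 18, C 38, D 0, E 20. C and E advance.
Runoff: C is ranked above E on 38 ballots, E above C on 47.

E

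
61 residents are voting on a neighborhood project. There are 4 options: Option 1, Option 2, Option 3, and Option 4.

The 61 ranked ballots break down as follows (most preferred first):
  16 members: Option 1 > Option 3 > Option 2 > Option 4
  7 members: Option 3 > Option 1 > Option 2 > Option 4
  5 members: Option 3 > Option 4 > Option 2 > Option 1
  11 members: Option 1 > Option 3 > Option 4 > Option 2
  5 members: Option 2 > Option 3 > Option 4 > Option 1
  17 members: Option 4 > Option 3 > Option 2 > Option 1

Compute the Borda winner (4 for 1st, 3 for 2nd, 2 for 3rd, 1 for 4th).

Option 1: 16×4 + 7×3 + 5×1 + 11×4 + 5×1 + 17×1 = 156
Option 2: 16×2 + 7×2 + 5×2 + 11×1 + 5×4 + 17×2 = 121
Option 3: 16×3 + 7×4 + 5×4 + 11×3 + 5×3 + 17×3 = 195
Option 4: 16×1 + 7×1 + 5×3 + 11×2 + 5×2 + 17×4 = 138

Option 3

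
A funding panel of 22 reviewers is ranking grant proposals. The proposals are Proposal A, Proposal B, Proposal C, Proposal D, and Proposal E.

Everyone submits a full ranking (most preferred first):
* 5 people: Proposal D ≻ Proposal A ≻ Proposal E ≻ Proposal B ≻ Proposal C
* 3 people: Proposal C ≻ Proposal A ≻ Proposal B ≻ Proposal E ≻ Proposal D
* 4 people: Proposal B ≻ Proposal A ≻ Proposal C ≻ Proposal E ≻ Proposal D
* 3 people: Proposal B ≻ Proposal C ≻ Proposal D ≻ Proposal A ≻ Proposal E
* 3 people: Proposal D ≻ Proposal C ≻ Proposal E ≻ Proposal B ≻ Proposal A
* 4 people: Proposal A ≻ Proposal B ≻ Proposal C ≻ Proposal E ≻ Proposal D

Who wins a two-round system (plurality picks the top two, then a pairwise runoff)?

Proposal B

Round 1 first-place votes: Proposal A 4, Proposal B 7, Proposal C 3, Proposal D 8, Proposal E 0. Proposal D and Proposal B advance.
Runoff: Proposal D is ranked above Proposal B on 8 ballots, Proposal B above Proposal D on 14.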